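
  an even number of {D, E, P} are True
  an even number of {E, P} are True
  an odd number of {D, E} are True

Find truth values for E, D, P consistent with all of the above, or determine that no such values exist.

E = True, D = False, P = True

{D, E, P}: 2 true → even ✓
{E, P}: 2 true → even ✓
{D, E}: 1 true → odd ✓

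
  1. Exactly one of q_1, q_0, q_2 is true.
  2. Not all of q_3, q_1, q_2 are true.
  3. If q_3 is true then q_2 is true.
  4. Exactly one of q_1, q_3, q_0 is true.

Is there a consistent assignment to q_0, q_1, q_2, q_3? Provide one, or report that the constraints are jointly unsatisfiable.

q_0 = False, q_1 = False, q_2 = True, q_3 = True

  (1) {q_1, q_0, q_2}: 1 true — exactly one ✓
  (2) {q_3, q_1, q_2}: 2/3 true — not all ✓
  (3) q_3=T ⇒ q_2: T ✓
  (4) {q_1, q_3, q_0}: 1 true — exactly one ✓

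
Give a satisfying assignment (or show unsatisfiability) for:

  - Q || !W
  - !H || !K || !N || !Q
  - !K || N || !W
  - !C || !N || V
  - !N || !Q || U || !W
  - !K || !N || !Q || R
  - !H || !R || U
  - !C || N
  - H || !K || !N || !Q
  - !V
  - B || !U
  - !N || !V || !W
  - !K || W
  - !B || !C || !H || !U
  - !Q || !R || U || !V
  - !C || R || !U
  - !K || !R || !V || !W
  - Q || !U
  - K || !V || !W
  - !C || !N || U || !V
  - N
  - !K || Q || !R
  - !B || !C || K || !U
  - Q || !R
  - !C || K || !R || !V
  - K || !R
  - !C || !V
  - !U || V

Unit clause (!V) forces V = False.
Unit clause (N) forces N = True.
In (!U || V) only !U is left, so U = False.
In (!C || !N || V) only !C is left, so C = False.
Set B = False.
Set Q = True.
  then (!N || !Q || U || !W) forces W = False.
  then (!K || W) forces K = False.
  then (K || !R) forces R = False.
Set H = False.
All clauses satisfied.

B: False, N: True, Q: True, H: False, K: False, R: False, W: False, U: False, C: False, V: False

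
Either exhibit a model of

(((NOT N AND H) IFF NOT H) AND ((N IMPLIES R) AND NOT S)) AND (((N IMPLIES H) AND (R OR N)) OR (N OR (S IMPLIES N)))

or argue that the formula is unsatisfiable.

R: True; H: True; N: True; S: False

  ((NOT N AND H) IFF NOT H) AND ((N IMPLIES R) AND NOT S) = True
    (NOT N AND H) IFF NOT H = True
      NOT N AND H = False
        NOT N = False
      NOT H = False
    (N IMPLIES R) AND NOT S = True
      N IMPLIES R = True
      NOT S = True
  ((N IMPLIES H) AND (R OR N)) OR (N OR (S IMPLIES N)) = True
    (N IMPLIES H) AND (R OR N) = True
      N IMPLIES H = True
      R OR N = True
    N OR (S IMPLIES N) = True
      S IMPLIES N = True
Both conjuncts True, so the formula holds.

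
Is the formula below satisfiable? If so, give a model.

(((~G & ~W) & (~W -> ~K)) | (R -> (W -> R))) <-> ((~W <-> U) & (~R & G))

W = True, G = True, R = False, K = False, U = False

  (((~G & ~W) & (~W -> ~K)) | (R -> (W -> R))) <-> ((~W <-> U) & (~R & G)) = True
    ((~G & ~W) & (~W -> ~K)) | (R -> (W -> R)) = True
      (~G & ~W) & (~W -> ~K) = False
        ~G & ~W = False
          ~G = False
          ~W = False
        ~W -> ~K = True
          ~W = False
          ~K = True
      R -> (W -> R) = True
        W -> R = False
    (~W <-> U) & (~R & G) = True
      ~W <-> U = True
        ~W = False
      ~R & G = True
        ~R = True
The formula evaluates to True.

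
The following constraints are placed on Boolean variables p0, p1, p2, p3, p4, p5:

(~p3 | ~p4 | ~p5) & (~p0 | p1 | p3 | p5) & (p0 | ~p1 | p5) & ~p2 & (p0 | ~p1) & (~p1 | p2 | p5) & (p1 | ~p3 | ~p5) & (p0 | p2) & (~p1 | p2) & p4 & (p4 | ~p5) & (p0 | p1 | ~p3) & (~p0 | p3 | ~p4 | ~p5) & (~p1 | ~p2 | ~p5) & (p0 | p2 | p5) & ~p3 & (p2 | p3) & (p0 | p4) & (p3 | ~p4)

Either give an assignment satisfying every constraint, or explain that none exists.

Case p3 = True:
  Clause (~p3) is falsified — contradiction.
Case p3 = False:
  (~p2) forces p2 = False.
  Clause (p2 | p3) is falsified — contradiction.
Both cases fail, so the formula is unsatisfiable.

UNSATISFIABLE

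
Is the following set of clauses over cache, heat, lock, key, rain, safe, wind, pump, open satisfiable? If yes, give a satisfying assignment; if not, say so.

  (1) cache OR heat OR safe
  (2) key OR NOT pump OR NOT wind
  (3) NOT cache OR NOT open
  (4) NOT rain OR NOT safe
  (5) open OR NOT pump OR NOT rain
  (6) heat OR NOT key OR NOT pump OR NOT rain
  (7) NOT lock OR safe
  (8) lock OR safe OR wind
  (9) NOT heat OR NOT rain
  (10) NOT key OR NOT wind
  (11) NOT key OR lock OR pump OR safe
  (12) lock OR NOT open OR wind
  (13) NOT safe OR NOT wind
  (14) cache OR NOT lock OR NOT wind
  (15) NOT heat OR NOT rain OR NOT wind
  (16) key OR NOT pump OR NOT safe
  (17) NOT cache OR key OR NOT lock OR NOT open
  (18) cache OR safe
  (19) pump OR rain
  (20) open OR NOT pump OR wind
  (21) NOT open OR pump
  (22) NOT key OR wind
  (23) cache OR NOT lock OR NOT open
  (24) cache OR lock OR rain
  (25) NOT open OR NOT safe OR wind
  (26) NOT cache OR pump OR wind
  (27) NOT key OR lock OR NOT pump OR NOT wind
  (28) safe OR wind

cache: True; heat: False; lock: False; key: False; rain: True; safe: False; wind: True; pump: False; open: False

Set cache = True.
  then (NOT cache OR NOT open) forces open = False.
Try heat = True:
  (NOT heat OR NOT rain) forces rain = False.
  (pump OR rain) forces pump = True.
  (open OR NOT pump OR wind) forces wind = True.
  (key OR NOT pump OR NOT wind) forces key = True.
  clause (NOT key OR NOT wind) is falsified — backtrack.
So heat = False.
Set lock = False.
Try key = True:
  (NOT key OR NOT wind) forces wind = False.
  clause (NOT key OR wind) is falsified — backtrack.
So key = False.
Set rain = True.
  then (NOT rain OR NOT safe) forces safe = False.
  then (open OR NOT pump OR NOT rain) forces pump = False.
  then (lock OR safe OR wind) forces wind = True.
All clauses satisfied.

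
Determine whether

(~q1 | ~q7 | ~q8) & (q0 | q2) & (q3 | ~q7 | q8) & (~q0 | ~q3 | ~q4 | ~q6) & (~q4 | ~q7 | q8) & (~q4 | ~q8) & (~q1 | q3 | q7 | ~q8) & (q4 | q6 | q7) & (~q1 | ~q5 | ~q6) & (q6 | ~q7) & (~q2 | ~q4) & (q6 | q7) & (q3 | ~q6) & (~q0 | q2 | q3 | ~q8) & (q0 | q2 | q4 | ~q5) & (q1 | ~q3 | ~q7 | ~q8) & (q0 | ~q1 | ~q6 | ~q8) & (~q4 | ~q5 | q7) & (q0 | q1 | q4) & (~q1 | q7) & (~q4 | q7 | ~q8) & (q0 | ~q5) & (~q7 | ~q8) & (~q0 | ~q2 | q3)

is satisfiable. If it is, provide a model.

q0 = True, q1 = False, q2 = False, q3 = True, q4 = False, q5 = True, q6 = True, q7 = False, q8 = False

Set q0 = True.
Set q1 = False.
Set q2 = False.
Set q3 = True.
Try q4 = True:
  (~q0 | ~q3 | ~q4 | ~q6) forces q6 = False.
  (~q4 | ~q8) forces q8 = False.
  (~q4 | ~q7 | q8) forces q7 = False.
  clause (q6 | q7) is falsified — backtrack.
So q4 = False.
Set q5 = True.
Set q6 = True.
Set q7 = False.
Set q8 = False.
All clauses satisfied.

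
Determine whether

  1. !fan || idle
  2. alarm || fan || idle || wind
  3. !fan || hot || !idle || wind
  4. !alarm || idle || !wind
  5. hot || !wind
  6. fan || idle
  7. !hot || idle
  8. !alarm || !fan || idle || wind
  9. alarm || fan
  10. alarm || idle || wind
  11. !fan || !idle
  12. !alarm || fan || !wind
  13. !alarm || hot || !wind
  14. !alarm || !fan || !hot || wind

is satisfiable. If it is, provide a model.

wind = False, hot = False, fan = False, idle = True, alarm = True

Set wind = False.
Set hot = False.
Set fan = False.
  then (fan || idle) forces idle = True.
  then (alarm || fan) forces alarm = True.
All clauses satisfied.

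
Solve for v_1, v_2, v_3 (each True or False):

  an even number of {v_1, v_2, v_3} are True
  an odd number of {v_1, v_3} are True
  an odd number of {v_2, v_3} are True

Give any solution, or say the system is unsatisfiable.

v_1=T, v_2=T, v_3=F

{v_1, v_2, v_3}: 2 true → even ✓
{v_1, v_3}: 1 true → odd ✓
{v_2, v_3}: 1 true → odd ✓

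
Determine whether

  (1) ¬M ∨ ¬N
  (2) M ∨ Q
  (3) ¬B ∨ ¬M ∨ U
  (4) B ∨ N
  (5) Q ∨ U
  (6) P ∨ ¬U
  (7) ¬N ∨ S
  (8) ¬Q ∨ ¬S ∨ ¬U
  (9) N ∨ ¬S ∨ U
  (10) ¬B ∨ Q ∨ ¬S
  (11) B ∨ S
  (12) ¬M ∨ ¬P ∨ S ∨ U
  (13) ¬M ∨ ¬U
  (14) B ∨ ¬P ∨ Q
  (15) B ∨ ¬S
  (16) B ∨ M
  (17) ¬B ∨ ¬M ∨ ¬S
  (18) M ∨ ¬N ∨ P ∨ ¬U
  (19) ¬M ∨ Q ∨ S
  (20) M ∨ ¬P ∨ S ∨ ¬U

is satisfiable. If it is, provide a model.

Set N = False.
  then (B ∨ N) forces B = True.
Set P = True.
Try U = True:
  (¬M ∨ ¬U) forces M = False.
  (M ∨ Q) forces Q = True.
  (¬Q ∨ ¬S ∨ ¬U) forces S = False.
  clause (M ∨ ¬P ∨ S ∨ ¬U) is falsified — backtrack.
So U = False.
  then (¬B ∨ ¬M ∨ U) forces M = False.
  then (Q ∨ U) forces Q = True.
  then (N ∨ ¬S ∨ U) forces S = False.
All clauses satisfied.

N = False, P = True, U = False, Q = True, S = False, B = True, M = False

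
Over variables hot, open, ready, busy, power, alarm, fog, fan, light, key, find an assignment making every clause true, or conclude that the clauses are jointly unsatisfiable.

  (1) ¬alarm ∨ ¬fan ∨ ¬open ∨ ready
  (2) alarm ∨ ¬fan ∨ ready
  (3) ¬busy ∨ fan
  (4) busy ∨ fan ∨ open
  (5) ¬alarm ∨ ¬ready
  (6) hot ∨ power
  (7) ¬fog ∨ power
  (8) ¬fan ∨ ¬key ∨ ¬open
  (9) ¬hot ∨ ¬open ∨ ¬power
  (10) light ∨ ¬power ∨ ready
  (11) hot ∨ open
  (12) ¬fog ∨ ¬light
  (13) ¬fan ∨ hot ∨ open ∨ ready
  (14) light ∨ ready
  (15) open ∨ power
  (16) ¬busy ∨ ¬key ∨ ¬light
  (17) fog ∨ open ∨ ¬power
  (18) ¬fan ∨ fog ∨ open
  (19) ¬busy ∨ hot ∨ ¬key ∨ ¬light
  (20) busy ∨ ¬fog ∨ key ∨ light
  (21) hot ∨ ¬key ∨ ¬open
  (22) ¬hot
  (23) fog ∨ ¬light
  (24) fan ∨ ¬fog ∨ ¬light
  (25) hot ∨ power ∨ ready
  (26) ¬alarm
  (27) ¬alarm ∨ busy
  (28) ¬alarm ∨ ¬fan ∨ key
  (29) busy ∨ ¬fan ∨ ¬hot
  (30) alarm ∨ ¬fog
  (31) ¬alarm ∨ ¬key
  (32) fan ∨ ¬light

Unit clause (¬hot) forces hot = False.
Unit clause (¬alarm) forces alarm = False.
In (alarm ∨ ¬fog) only ¬fog is left, so fog = False.
In (hot ∨ power) only power is left, so power = True.
In (hot ∨ open) only open is left, so open = True.
In (hot ∨ ¬key ∨ ¬open) only ¬key is left, so key = False.
In (fog ∨ ¬light) only ¬light is left, so light = False.
In (light ∨ ¬power ∨ ready) only ready is left, so ready = True.
Set busy = False.
Set fan = False.
All clauses satisfied.

hot=F, open=T, ready=T, busy=F, power=T, alarm=F, fog=F, fan=F, light=F, key=F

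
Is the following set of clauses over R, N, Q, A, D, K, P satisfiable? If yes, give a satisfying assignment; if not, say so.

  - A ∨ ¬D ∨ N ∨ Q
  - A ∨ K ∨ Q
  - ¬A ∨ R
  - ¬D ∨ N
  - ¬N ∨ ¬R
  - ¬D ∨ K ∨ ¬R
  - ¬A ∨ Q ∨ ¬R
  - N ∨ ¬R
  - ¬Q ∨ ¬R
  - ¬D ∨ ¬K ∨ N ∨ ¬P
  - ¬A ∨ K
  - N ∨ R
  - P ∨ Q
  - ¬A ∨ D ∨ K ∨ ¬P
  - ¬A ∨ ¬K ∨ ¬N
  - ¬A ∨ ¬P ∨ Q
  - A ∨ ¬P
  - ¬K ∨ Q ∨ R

Set R = False.
  then (¬A ∨ R) forces A = False.
  then (N ∨ R) forces N = True.
  then (A ∨ ¬P) forces P = False.
  then (P ∨ Q) forces Q = True.
Set D = False.
Set K = True.
All clauses satisfied.

R=F, N=T, Q=T, A=F, D=F, K=T, P=F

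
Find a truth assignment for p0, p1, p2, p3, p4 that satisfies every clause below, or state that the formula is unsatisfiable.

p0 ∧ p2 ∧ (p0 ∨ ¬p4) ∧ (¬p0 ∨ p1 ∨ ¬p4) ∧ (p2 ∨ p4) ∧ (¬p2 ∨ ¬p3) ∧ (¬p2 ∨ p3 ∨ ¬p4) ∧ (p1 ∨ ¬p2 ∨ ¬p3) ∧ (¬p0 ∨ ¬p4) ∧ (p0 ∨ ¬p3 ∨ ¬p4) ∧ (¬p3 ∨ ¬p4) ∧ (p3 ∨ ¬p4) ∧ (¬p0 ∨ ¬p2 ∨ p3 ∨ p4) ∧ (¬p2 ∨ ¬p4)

Case p0 = True:
  (p2) forces p2 = True.
  (¬p2 ∨ ¬p3) forces p3 = False.
  (¬p2 ∨ p3 ∨ ¬p4) forces p4 = False.
  Clause (¬p0 ∨ ¬p2 ∨ p3 ∨ p4) is falsified — contradiction.
Case p0 = False:
  Clause (p0) is falsified — contradiction.
Both cases fail, so the formula is unsatisfiable.

UNSATISFIABLE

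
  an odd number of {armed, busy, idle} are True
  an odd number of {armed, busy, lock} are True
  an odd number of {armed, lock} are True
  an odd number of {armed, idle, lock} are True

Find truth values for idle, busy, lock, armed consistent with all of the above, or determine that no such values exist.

idle = False, busy = False, lock = False, armed = True

{armed, busy, idle}: 1 true → odd ✓
{armed, busy, lock}: 1 true → odd ✓
{armed, lock}: 1 true → odd ✓
{armed, idle, lock}: 1 true → odd ✓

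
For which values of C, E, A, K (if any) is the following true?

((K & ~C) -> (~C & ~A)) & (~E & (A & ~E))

C = True, E = False, A = True, K = True

  (K & ~C) -> (~C & ~A) = True
    K & ~C = False
      ~C = False
    ~C & ~A = False
      ~C = False
      ~A = False
  ~E & (A & ~E) = True
    ~E = True
    A & ~E = True
      ~E = True
Both conjuncts True, so the formula holds.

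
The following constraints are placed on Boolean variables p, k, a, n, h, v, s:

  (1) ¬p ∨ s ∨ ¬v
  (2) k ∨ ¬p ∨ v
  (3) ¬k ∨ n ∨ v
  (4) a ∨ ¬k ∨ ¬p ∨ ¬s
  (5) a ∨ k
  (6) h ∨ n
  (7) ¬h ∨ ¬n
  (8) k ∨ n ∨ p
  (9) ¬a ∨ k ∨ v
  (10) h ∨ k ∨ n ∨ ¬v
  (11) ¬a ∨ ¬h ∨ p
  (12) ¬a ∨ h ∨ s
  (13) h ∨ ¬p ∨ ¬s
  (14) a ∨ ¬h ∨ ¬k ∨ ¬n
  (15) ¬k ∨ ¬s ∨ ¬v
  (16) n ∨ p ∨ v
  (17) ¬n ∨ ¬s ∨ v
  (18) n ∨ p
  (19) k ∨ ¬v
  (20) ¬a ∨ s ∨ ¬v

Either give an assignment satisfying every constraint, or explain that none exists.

Set p = False.
  then (n ∨ p) forces n = True.
  then (¬h ∨ ¬n) forces h = False.
Try k = False:
  (a ∨ k) forces a = True.
  (¬a ∨ k ∨ v) forces v = True.
  clause (k ∨ ¬v) is falsified — backtrack.
So k = True.
Try a = True:
  (¬a ∨ h ∨ s) forces s = True.
  (¬k ∨ ¬s ∨ ¬v) forces v = False.
  clause (¬n ∨ ¬s ∨ v) is falsified — backtrack.
So a = False.
Set v = True.
  then (¬k ∨ ¬s ∨ ¬v) forces s = False.
All clauses satisfied.

p=F; k=T; a=F; n=T; h=F; v=T; s=F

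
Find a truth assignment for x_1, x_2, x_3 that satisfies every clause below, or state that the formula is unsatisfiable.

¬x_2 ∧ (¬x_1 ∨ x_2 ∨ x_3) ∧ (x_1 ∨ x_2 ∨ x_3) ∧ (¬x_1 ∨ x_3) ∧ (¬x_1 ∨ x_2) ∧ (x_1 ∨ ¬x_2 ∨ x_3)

x_1: False; x_2: False; x_3: True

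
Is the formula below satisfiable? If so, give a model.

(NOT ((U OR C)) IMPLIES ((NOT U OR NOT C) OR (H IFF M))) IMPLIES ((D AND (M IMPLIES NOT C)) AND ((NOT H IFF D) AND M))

U = True, H = False, M = True, D = True, C = False

  (NOT ((U OR C)) IMPLIES ((NOT U OR NOT C) OR (H IFF M))) IMPLIES ((D AND (M IMPLIES NOT C)) AND ((NOT H IFF D) AND M)) = True
    NOT ((U OR C)) IMPLIES ((NOT U OR NOT C) OR (H IFF M)) = True
      NOT ((U OR C)) = False
        U OR C = True
      (NOT U OR NOT C) OR (H IFF M) = True
        NOT U OR NOT C = True
          NOT U = False
          NOT C = True
        H IFF M = False
    (D AND (M IMPLIES NOT C)) AND ((NOT H IFF D) AND M) = True
      D AND (M IMPLIES NOT C) = True
        M IMPLIES NOT C = True
          NOT C = True
      (NOT H IFF D) AND M = True
        NOT H IFF D = True
          NOT H = True
The formula evaluates to True.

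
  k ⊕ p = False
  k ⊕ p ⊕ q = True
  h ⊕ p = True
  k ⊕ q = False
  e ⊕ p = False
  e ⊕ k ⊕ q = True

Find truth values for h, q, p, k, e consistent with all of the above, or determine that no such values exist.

h = False, q = True, p = True, k = True, e = True

k ⊕ p = T ⊕ T = False ✓
k ⊕ p ⊕ q = T ⊕ T ⊕ T = True ✓
h ⊕ p = F ⊕ T = True ✓
k ⊕ q = T ⊕ T = False ✓
e ⊕ p = T ⊕ T = False ✓
e ⊕ k ⊕ q = T ⊕ T ⊕ T = True ✓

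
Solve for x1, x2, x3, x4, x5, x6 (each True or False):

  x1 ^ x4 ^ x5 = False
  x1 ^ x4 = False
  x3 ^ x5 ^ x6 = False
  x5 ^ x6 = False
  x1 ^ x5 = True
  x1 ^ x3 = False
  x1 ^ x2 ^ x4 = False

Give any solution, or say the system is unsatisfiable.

Adding constraints 1, 2, 3, 4, 5, 6 mod 2: every variable appears an even number of times on the left, so the left side is 0.
But the right sides sum to 1 (mod 2). 0 ≠ 1 — the system is inconsistent.

Unsatisfiable — no assignment works.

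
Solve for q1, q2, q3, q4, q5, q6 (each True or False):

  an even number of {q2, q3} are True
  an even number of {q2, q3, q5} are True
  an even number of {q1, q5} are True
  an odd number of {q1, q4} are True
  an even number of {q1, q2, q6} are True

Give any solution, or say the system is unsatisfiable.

q1 = False, q2 = True, q3 = True, q4 = True, q5 = False, q6 = True

{q2, q3}: 2 true → even ✓
{q2, q3, q5}: 2 true → even ✓
{q1, q5}: 0 true → even ✓
{q1, q4}: 1 true → odd ✓
{q1, q2, q6}: 2 true → even ✓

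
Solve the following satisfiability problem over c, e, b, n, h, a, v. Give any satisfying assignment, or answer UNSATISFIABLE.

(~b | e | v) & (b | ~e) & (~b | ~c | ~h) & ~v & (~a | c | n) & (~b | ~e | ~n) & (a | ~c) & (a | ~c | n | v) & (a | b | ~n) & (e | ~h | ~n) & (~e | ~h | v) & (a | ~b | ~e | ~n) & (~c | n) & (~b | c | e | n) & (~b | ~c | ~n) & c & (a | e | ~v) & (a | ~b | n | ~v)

Unit clause (~v) forces v = False.
Unit clause (c) forces c = True.
In (a | ~c) only a is left, so a = True.
In (~c | n) only n is left, so n = True.
In (~b | ~c | ~n) only ~b is left, so b = False.
In (b | ~e) only ~e is left, so e = False.
In (e | ~h | ~n) only ~h is left, so h = False.
All clauses satisfied.

c = True; e = False; b = False; n = True; h = False; a = True; v = False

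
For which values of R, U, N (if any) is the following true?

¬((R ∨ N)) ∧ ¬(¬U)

R = False, U = True, N = False

  ¬((R ∨ N)) = True
    R ∨ N = False
  ¬(¬U) = True
    ¬U = False
Both conjuncts True, so the formula holds.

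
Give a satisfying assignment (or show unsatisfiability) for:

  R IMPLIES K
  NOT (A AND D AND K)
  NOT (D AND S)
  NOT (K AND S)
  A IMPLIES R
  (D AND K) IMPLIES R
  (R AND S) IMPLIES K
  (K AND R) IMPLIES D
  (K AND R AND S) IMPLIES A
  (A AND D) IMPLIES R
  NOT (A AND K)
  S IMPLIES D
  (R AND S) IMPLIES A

Set A = False.
Try S = True:
  (NOT K OR NOT S) forces K = False.
  (K OR NOT R OR NOT S) forces R = False.
  (D OR NOT S) forces D = True.
  clause (NOT D OR NOT S) is falsified — backtrack.
So S = False.
Set D = False.
Try R = True:
  (D OR NOT K OR NOT R) forces K = False.
  clause (K OR NOT R) is falsified — backtrack.
So R = False.
Set K = False.
All clauses satisfied.

A: False, S: False, D: False, R: False, K: False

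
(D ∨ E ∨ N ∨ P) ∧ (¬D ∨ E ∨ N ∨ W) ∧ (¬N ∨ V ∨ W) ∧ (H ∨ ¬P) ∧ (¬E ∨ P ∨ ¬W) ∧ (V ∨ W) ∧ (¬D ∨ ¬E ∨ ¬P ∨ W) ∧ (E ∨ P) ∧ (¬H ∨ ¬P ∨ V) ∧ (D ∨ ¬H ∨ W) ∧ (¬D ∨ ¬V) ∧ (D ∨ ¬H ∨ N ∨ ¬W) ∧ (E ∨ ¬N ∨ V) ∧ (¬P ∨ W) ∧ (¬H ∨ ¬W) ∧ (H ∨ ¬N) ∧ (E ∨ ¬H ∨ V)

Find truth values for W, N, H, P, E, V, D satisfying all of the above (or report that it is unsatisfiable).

Try W = True:
  (¬H ∨ ¬W) forces H = False.
  (H ∨ ¬P) forces P = False.
  (¬E ∨ P ∨ ¬W) forces E = False.
  clause (E ∨ P) is falsified — backtrack.
So W = False.
  then (V ∨ W) forces V = True.
  then (¬D ∨ ¬V) forces D = False.
  then (¬P ∨ W) forces P = False.
  then (E ∨ P) forces E = True.
  then (D ∨ ¬H ∨ W) forces H = False.
  then (H ∨ ¬N) forces N = False.
All clauses satisfied.

W = False, N = False, H = False, P = False, E = True, V = True, D = False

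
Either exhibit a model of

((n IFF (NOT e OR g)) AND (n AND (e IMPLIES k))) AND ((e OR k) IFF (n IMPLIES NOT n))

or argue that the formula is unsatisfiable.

n: True; e: False; k: False; g: False

  (n IFF (NOT e OR g)) AND (n AND (e IMPLIES k)) = True
    n IFF (NOT e OR g) = True
      NOT e OR g = True
        NOT e = True
    n AND (e IMPLIES k) = True
      e IMPLIES k = True
  (e OR k) IFF (n IMPLIES NOT n) = True
    e OR k = False
    n IMPLIES NOT n = False
      NOT n = False
Both conjuncts True, so the formula holds.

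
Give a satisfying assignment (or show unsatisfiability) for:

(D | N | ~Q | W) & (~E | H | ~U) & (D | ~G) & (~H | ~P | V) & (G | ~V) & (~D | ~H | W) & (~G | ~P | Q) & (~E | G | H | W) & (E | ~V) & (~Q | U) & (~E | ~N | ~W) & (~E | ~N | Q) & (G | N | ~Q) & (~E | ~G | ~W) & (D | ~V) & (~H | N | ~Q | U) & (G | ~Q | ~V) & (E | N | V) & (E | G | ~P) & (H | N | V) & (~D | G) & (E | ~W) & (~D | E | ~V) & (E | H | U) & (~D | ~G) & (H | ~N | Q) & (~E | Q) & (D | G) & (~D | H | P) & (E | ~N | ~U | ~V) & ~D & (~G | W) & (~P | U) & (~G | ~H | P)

Case D = True:
  Clause (~D) is falsified — contradiction.
Case D = False:
  (D | ~G) forces G = False.
  Clause (D | G) is falsified — contradiction.
Both cases fail, so the formula is unsatisfiable.

Unsatisfiable — no assignment works.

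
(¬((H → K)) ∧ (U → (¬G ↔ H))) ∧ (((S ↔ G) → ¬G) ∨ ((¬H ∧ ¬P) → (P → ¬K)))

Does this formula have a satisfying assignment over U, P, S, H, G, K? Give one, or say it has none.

U = False, P = True, S = True, H = True, G = True, K = False

  ¬((H → K)) ∧ (U → (¬G ↔ H)) = True
    ¬((H → K)) = True
      H → K = False
    U → (¬G ↔ H) = True
      ¬G ↔ H = False
        ¬G = False
  ((S ↔ G) → ¬G) ∨ ((¬H ∧ ¬P) → (P → ¬K)) = True
    (S ↔ G) → ¬G = False
      S ↔ G = True
      ¬G = False
    (¬H ∧ ¬P) → (P → ¬K) = True
      ¬H ∧ ¬P = False
        ¬H = False
        ¬P = False
      P → ¬K = True
        ¬K = True
Both conjuncts True, so the formula holds.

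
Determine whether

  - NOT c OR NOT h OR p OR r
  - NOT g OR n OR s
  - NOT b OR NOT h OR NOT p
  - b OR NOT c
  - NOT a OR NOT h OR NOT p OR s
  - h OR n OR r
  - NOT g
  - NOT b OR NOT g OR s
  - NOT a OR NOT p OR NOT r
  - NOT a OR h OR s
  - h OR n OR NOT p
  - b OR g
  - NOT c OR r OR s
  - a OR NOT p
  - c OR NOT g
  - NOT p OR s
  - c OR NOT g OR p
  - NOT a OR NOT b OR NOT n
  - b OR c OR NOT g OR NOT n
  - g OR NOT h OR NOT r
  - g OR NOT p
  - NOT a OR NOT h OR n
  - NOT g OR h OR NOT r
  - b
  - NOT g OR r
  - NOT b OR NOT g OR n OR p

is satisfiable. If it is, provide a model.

p = False, g = False, n = False, b = True, c = False, r = False, a = False, h = True, s = False

Unit clause (NOT g) forces g = False.
In (b OR g) only b is left, so b = True.
In (g OR NOT p) only NOT p is left, so p = False.
Set n = False.
Set c = False.
Set r = False.
  then (h OR n OR r) forces h = True.
  then (NOT a OR NOT h OR n) forces a = False.
Set s = False.
All clauses satisfied.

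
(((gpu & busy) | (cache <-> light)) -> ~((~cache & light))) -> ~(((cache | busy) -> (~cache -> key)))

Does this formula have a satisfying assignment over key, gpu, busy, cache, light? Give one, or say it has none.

key = False; gpu = False; busy = True; cache = False; light = False

  (((gpu & busy) | (cache <-> light)) -> ~((~cache & light))) -> ~(((cache | busy) -> (~cache -> key))) = True
    ((gpu & busy) | (cache <-> light)) -> ~((~cache & light)) = True
      (gpu & busy) | (cache <-> light) = True
        gpu & busy = False
        cache <-> light = True
      ~((~cache & light)) = True
        ~cache & light = False
          ~cache = True
    ~(((cache | busy) -> (~cache -> key))) = True
      (cache | busy) -> (~cache -> key) = False
        cache | busy = True
        ~cache -> key = False
          ~cache = True
The formula evaluates to True.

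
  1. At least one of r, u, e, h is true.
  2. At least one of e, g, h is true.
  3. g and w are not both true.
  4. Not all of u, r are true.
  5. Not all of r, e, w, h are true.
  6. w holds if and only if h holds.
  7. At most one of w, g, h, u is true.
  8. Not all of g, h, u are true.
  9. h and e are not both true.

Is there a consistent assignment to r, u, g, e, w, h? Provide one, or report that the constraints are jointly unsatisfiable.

r = True, u = False, g = True, e = False, w = False, h = False

  (1) {r, u, e, h}: 1 true — at least one ✓
  (2) {e, g, h}: 1 true — at least one ✓
  (3) g=T, w=F — not both ✓
  (4) {u, r}: 1/2 true — not all ✓
  (5) {r, e, w, h}: 1/4 true — not all ✓
  (6) w=F, h=F — same ✓
  (7) {w, g, h, u}: 1 true — at most one ✓
  (8) {g, h, u}: 1/3 true — not all ✓
  (9) h=F, e=F — not both ✓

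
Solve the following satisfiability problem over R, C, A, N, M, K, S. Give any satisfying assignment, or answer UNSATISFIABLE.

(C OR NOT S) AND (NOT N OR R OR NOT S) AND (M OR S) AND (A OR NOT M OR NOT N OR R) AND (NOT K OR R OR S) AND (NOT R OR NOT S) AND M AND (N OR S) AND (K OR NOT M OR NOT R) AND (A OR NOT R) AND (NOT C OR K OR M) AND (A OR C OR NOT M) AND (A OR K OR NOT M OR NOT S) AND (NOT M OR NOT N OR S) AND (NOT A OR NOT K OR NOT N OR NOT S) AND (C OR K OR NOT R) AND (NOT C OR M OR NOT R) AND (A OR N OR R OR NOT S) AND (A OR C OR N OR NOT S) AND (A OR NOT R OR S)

R = False; C = True; A = True; N = False; M = True; K = False; S = True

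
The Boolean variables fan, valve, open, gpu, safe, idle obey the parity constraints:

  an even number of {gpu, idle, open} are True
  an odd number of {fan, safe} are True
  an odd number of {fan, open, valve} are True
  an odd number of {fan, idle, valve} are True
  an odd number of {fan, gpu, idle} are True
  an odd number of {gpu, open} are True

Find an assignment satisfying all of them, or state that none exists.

fan=F, valve=F, open=T, gpu=F, safe=T, idle=T

{gpu, idle, open}: 2 true → even ✓
{fan, safe}: 1 true → odd ✓
{fan, open, valve}: 1 true → odd ✓
{fan, idle, valve}: 1 true → odd ✓
{fan, gpu, idle}: 1 true → odd ✓
{gpu, open}: 1 true → odd ✓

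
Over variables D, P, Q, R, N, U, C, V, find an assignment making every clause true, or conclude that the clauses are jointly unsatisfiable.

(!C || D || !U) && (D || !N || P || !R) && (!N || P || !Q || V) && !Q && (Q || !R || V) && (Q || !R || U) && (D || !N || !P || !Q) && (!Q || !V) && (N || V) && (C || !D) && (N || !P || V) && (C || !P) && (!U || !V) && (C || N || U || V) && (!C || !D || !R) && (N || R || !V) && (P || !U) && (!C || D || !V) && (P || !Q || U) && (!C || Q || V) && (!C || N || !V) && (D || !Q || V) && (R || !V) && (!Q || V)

D = False, P = False, Q = False, R = False, N = True, U = False, C = False, V = False

Unit clause (!Q) forces Q = False.
Try D = True:
  (C || !D) forces C = True.
  (!C || !D || !R) forces R = False.
  (!C || Q || V) forces V = True.
  clause (R || !V) is falsified — backtrack.
So D = False.
Set P = False.
  then (P || !U) forces U = False.
  then (Q || !R || U) forces R = False.
  then (R || !V) forces V = False.
  then (N || V) forces N = True.
  then (!C || Q || V) forces C = False.
All clauses satisfied.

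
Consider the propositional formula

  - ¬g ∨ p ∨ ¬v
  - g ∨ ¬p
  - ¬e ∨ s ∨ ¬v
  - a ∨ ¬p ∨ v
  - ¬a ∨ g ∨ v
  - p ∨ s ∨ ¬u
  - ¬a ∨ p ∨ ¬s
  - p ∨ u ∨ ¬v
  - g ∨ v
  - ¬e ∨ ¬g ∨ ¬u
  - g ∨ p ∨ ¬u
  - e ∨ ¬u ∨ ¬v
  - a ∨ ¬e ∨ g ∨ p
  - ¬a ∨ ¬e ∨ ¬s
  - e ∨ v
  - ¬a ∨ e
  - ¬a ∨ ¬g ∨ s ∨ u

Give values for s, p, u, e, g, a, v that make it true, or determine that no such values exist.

s: True; p: True; u: False; e: True; g: True; a: False; v: True

Set s = True.
Set p = True.
  then (g ∨ ¬p) forces g = True.
Try u = True:
  (¬e ∨ ¬g ∨ ¬u) forces e = False.
  (e ∨ ¬u ∨ ¬v) forces v = False.
  clause (e ∨ v) is falsified — backtrack.
So u = False.
Set e = True.
  then (¬a ∨ ¬e ∨ ¬s) forces a = False.
  then (a ∨ ¬p ∨ v) forces v = True.
All clauses satisfied.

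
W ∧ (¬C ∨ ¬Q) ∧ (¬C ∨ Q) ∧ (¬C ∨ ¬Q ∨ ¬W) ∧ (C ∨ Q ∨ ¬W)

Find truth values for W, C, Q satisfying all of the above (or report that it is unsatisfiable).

Unit clause (W) forces W = True.
Try C = True:
  (¬C ∨ ¬Q) forces Q = False.
  clause (¬C ∨ Q) is falsified — backtrack.
So C = False.
  then (C ∨ Q ∨ ¬W) forces Q = True.
Check each clause:
  (W): W holds.
  (¬C ∨ ¬Q): ¬C holds.
  (¬C ∨ Q): ¬C holds.
  (¬C ∨ ¬Q ∨ ¬W): ¬C holds.
  (C ∨ Q ∨ ¬W): Q holds.
All clauses satisfied.

W: True; C: False; Q: True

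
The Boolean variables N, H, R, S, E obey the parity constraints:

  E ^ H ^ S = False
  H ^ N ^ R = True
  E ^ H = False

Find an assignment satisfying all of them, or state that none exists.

N = False, H = False, R = True, S = False, E = False

E ^ H ^ S = F ^ F ^ F = False ✓
H ^ N ^ R = F ^ F ^ T = True ✓
E ^ H = F ^ F = False ✓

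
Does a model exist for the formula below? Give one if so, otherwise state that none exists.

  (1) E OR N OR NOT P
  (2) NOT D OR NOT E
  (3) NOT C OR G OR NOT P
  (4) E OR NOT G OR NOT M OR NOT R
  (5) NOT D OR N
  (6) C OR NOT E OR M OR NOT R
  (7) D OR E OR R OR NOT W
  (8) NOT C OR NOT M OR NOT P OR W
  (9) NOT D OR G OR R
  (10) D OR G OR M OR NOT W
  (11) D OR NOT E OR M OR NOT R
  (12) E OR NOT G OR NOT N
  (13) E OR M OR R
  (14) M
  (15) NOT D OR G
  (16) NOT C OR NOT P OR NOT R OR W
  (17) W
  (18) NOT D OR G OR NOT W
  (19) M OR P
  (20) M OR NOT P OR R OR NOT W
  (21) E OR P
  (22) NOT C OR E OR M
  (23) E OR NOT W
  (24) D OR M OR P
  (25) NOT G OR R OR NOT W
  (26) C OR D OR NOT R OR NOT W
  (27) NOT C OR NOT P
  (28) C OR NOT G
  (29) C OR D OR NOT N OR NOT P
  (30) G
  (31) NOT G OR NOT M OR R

P = False, M = True, W = True, E = True, G = True, R = True, D = False, C = True, N = False

Unit clause (M) forces M = True.
Unit clause (W) forces W = True.
In (E OR NOT W) only E is left, so E = True.
Unit clause (G) forces G = True.
In (NOT G OR NOT M OR R) only R is left, so R = True.
In (NOT D OR NOT E) only NOT D is left, so D = False.
In (C OR D OR NOT R OR NOT W) only C is left, so C = True.
In (NOT C OR NOT P) only NOT P is left, so P = False.
Set N = False.
All clauses satisfied.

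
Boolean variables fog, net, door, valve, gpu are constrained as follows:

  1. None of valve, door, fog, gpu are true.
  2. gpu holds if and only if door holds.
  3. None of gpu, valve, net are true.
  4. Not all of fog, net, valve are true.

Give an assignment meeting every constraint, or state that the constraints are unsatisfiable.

fog=F, net=F, door=F, valve=F, gpu=F

  (1) {valve, door, fog, gpu}: 0 true — none ✓
  (2) gpu=F, door=F — same ✓
  (3) {gpu, valve, net}: 0 true — none ✓
  (4) {fog, net, valve}: 0/3 true — not all ✓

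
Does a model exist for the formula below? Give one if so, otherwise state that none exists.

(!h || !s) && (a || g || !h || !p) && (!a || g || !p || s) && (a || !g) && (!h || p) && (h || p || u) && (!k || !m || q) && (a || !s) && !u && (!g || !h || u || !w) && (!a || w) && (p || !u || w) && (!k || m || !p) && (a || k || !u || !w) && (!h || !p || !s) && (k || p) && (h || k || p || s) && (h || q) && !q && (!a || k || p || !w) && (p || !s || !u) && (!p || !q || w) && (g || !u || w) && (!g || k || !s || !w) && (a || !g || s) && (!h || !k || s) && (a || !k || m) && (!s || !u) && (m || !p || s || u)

Case g = True:
  (a || !g) forces a = True.
  (!u) forces u = False.
  (!a || w) forces w = True.
  (!g || !h || u || !w) forces h = False.
  (h || p || u) forces p = True.
  (h || q) forces q = True.
  Clause (!q) is falsified — contradiction.
Case g = False:
  (!u) forces u = False.
  (!q) forces q = False.
  (h || q) forces h = True.
  (!h || !s) forces s = False.
  (!h || p) forces p = True.
  (a || g || !h || !p) forces a = True.
  Clause (!a || g || !p || s) is falsified — contradiction.
Both cases fail, so the formula is unsatisfiable.

Unsatisfiable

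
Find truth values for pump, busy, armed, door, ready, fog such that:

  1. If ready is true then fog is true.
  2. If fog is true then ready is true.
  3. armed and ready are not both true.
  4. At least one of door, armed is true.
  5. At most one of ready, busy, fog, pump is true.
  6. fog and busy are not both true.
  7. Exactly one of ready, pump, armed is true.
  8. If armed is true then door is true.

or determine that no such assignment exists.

pump = True, busy = False, armed = False, door = True, ready = False, fog = False

  (1) ready=F ⇒ fog: vacuous ✓
  (2) fog=F ⇒ ready: vacuous ✓
  (3) armed=F, ready=F — not both ✓
  (4) {door, armed}: 1 true — at least one ✓
  (5) {ready, busy, fog, pump}: 1 true — at most one ✓
  (6) fog=F, busy=F — not both ✓
  (7) {ready, pump, armed}: 1 true — exactly one ✓
  (8) armed=F ⇒ door: vacuous ✓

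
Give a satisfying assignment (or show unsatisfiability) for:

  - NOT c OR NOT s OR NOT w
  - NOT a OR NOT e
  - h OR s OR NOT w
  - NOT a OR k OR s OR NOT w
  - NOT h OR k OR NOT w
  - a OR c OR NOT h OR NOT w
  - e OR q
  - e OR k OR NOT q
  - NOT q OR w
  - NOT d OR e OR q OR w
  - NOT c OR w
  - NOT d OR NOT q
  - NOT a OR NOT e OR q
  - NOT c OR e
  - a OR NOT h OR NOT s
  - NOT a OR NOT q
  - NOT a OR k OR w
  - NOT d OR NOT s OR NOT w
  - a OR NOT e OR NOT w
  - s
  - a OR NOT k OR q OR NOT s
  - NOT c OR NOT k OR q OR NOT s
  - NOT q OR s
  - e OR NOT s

h=F, w=F, s=T, e=T, k=F, d=F, c=F, q=F, a=F

Unit clause (s) forces s = True.
In (e OR NOT s) only e is left, so e = True.
In (NOT a OR NOT e) only NOT a is left, so a = False.
In (a OR NOT h OR NOT s) only NOT h is left, so h = False.
In (a OR NOT e OR NOT w) only NOT w is left, so w = False.
In (NOT q OR w) only NOT q is left, so q = False.
In (NOT c OR w) only NOT c is left, so c = False.
In (a OR NOT k OR q OR NOT s) only NOT k is left, so k = False.
Set d = False.
All clauses satisfied.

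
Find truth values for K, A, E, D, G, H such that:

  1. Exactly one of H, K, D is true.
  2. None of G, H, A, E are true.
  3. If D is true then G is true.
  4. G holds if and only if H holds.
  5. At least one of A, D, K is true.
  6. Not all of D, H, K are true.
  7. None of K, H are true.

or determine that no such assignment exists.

Case K = True:
  Constraint (7) is violated (K=T) — contradiction.
Case K = False:
  (2) forces G = False.
  (2) forces H = False.
  (1) with H=F, K=F forces D = True.
  Constraint (3) is violated (D=T, G=F) — contradiction.
Both cases fail — unsatisfiable.

Unsatisfiable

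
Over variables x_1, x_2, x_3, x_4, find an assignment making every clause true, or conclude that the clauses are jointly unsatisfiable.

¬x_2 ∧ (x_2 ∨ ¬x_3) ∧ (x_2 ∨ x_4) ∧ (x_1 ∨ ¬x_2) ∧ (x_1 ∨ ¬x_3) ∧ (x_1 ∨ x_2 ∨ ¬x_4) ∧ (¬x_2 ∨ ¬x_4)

Unit clause (¬x_2) forces x_2 = False.
In (x_2 ∨ ¬x_3) only ¬x_3 is left, so x_3 = False.
In (x_2 ∨ x_4) only x_4 is left, so x_4 = True.
In (x_1 ∨ x_2 ∨ ¬x_4) only x_1 is left, so x_1 = True.
Check each clause:
  (¬x_2): ¬x_2 holds.
  (x_2 ∨ ¬x_3): ¬x_3 holds.
  (x_2 ∨ x_4): x_4 holds.
  (x_1 ∨ ¬x_2): x_1 holds.
  (x_1 ∨ ¬x_3): x_1 holds.
  (x_1 ∨ x_2 ∨ ¬x_4): x_1 holds.
  (¬x_2 ∨ ¬x_4): ¬x_2 holds.
All clauses satisfied.

x_1=T; x_2=F; x_3=F; x_4=T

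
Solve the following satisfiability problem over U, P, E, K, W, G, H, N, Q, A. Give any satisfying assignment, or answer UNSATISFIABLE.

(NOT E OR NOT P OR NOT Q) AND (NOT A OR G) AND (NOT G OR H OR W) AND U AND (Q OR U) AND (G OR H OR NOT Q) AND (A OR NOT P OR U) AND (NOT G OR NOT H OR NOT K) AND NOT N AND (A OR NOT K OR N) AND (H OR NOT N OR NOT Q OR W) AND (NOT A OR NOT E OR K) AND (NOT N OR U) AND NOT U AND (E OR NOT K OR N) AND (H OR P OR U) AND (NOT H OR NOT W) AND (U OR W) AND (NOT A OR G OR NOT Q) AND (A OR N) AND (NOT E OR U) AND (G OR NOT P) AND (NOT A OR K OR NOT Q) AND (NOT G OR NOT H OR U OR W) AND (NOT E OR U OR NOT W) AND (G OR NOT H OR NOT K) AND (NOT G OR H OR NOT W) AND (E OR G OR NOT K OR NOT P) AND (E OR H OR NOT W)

Case U = True:
  Clause (NOT U) is falsified — contradiction.
Case U = False:
  Clause (U) is falsified — contradiction.
Both cases fail, so the formula is unsatisfiable.

No satisfying assignment exists.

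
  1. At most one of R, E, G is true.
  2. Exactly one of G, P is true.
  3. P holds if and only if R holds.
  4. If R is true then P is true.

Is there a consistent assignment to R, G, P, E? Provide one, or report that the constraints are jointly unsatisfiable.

R = False, G = True, P = False, E = False

  (1) {R, E, G}: 1 true — at most one ✓
  (2) {G, P}: 1 true — exactly one ✓
  (3) P=F, R=F — same ✓
  (4) R=F ⇒ P: vacuous ✓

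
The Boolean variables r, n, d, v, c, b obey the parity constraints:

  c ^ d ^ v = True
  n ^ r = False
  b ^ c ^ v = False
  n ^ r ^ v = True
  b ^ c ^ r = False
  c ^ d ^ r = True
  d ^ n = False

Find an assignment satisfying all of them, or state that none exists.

r: True; n: True; d: True; v: True; c: True; b: False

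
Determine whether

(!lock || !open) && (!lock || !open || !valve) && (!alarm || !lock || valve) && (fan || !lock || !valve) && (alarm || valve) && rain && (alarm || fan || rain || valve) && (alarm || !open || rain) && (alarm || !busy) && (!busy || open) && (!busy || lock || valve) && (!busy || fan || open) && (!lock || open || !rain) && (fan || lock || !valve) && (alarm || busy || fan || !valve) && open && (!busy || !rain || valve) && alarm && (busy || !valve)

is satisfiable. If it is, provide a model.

Unit clause (rain) forces rain = True.
Unit clause (open) forces open = True.
Unit clause (alarm) forces alarm = True.
In (!lock || !open) only !lock is left, so lock = False.
Set busy = False.
  then (busy || !valve) forces valve = False.
Set fan = False.
All clauses satisfied.

busy=F; lock=F; alarm=T; open=T; rain=T; valve=F; fan=F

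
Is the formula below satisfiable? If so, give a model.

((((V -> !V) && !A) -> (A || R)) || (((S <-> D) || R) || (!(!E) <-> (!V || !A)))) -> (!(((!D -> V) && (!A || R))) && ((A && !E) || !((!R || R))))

R = False, S = False, V = False, D = True, A = False, E = False

  ((((V -> !V) && !A) -> (A || R)) || (((S <-> D) || R) || (!(!E) <-> (!V || !A)))) -> (!(((!D -> V) && (!A || R))) && ((A && !E) || !((!R || R)))) = True
    (((V -> !V) && !A) -> (A || R)) || (((S <-> D) || R) || (!(!E) <-> (!V || !A))) = False
      ((V -> !V) && !A) -> (A || R) = False
        (V -> !V) && !A = True
          V -> !V = True
            !V = True
          !A = True
        A || R = False
      ((S <-> D) || R) || (!(!E) <-> (!V || !A)) = False
        (S <-> D) || R = False
          S <-> D = False
        !(!E) <-> (!V || !A) = False
          !(!E) = False
            !E = True
          !V || !A = True
            !V = True
            !A = True
    !(((!D -> V) && (!A || R))) && ((A && !E) || !((!R || R))) = False
      !(((!D -> V) && (!A || R))) = False
        (!D -> V) && (!A || R) = True
          !D -> V = True
            !D = False
          !A || R = True
            !A = True
      (A && !E) || !((!R || R)) = False
        A && !E = False
          !E = True
        !((!R || R)) = False
          !R || R = True
            !R = True
The formula evaluates to True.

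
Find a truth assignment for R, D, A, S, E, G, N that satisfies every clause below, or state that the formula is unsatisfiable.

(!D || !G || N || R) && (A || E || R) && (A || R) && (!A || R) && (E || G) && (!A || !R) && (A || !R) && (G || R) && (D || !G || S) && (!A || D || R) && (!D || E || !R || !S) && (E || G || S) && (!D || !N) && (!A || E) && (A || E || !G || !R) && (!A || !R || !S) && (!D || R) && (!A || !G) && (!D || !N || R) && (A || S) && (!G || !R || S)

Case R = True:
  (!A || !R) forces A = False.
  Clause (A || !R) is falsified — contradiction.
Case R = False:
  (A || R) forces A = True.
  Clause (!A || R) is falsified — contradiction.
Both cases fail, so the formula is unsatisfiable.

No satisfying assignment exists.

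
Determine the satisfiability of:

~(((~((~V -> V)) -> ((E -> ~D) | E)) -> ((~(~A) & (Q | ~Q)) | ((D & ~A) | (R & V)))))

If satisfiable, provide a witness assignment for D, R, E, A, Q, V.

D = False; R = True; E = False; A = False; Q = False; V = False

  ~(((~((~V -> V)) -> ((E -> ~D) | E)) -> ((~(~A) & (Q | ~Q)) | ((D & ~A) | (R & V))))) = True
    (~((~V -> V)) -> ((E -> ~D) | E)) -> ((~(~A) & (Q | ~Q)) | ((D & ~A) | (R & V))) = False
      ~((~V -> V)) -> ((E -> ~D) | E) = True
        ~((~V -> V)) = True
          ~V -> V = False
            ~V = True
        (E -> ~D) | E = True
          E -> ~D = True
            ~D = True
      (~(~A) & (Q | ~Q)) | ((D & ~A) | (R & V)) = False
        ~(~A) & (Q | ~Q) = False
          ~(~A) = False
            ~A = True
          Q | ~Q = True
            ~Q = True
        (D & ~A) | (R & V) = False
          D & ~A = False
            ~A = True
          R & V = False
The formula evaluates to True.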